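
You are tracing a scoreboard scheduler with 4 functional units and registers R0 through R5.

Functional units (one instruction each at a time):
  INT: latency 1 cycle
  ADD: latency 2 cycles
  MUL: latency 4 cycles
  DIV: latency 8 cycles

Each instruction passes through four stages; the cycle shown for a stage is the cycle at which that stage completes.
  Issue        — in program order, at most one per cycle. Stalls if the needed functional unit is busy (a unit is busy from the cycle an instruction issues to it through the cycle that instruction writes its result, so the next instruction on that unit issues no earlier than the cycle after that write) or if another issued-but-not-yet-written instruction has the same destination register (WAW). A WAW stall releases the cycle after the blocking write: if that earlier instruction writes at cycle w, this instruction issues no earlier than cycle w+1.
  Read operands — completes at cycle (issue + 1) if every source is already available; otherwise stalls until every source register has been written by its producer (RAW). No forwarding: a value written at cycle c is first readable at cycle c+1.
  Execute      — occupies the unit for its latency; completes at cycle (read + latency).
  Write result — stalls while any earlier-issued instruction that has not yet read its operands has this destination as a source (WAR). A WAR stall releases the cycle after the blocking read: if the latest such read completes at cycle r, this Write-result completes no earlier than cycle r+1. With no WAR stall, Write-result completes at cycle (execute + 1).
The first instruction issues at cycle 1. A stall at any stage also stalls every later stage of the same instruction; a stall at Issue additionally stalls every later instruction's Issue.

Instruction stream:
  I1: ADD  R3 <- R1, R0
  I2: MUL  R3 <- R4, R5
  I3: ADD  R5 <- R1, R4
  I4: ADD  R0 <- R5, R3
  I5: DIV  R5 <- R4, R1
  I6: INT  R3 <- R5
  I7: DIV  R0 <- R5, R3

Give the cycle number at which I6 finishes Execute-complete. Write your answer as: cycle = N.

[1] I1 issues→ADD
[2] I1 reads
[4] I1 exec-done
[5] I1 writes R3
[6] I2 issues→MUL
[7] I2 reads · I3 issues→ADD
[8] I3 reads
[10] I3 exec-done
[11] I2 exec-done · I3 writes R5
[12] I2 writes R3 · I4 issues→ADD
[13] I4 reads · I5 issues→DIV
[14] I5 reads · I6 issues→INT
[15] I4 exec-done
[16] I4 writes R0
[22] I5 exec-done
[23] I5 writes R5
[24] I6 reads · I7 issues→DIV
[25] I6 exec-done
[26] I6 writes R3
[27] I7 reads
[35] I7 exec-done
[36] I7 writes R0

cycle = 25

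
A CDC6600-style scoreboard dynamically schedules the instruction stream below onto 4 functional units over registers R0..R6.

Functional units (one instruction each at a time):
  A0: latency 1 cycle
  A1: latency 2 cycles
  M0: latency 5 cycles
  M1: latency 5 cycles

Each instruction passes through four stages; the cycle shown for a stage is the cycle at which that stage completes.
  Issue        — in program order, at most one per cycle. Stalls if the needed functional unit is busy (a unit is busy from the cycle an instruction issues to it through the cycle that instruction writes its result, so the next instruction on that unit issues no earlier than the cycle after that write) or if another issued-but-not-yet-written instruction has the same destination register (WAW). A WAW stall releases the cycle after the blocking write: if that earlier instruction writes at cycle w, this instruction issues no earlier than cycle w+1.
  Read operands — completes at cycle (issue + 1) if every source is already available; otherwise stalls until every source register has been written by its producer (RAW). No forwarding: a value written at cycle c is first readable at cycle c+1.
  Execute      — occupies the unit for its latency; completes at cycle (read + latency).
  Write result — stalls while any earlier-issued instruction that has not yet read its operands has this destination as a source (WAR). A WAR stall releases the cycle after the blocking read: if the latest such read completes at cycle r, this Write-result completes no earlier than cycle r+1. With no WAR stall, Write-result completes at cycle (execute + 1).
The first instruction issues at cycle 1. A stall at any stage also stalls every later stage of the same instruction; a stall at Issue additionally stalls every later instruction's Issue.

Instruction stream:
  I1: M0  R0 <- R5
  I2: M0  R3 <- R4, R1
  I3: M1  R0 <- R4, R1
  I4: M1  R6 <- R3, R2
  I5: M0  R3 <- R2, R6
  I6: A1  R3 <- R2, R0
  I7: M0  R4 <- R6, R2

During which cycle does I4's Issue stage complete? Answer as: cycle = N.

cycle = 18

I1 -> (1, 2, 7, 8)
I2 -> (9, 10, 15, 16)  // struct: M0 busy until I1 writes@8
I3 -> (10, 11, 16, 17)
I4 -> (18, 19, 24, 25)  // struct: M1 busy until I3 writes@17
I5 -> (19, 26, 31, 32)  // RAW R6: wait I4 write@25
I6 -> (33, 34, 36, 37)  // WAW R3: wait I5 write@32
I7 -> (34, 35, 40, 41)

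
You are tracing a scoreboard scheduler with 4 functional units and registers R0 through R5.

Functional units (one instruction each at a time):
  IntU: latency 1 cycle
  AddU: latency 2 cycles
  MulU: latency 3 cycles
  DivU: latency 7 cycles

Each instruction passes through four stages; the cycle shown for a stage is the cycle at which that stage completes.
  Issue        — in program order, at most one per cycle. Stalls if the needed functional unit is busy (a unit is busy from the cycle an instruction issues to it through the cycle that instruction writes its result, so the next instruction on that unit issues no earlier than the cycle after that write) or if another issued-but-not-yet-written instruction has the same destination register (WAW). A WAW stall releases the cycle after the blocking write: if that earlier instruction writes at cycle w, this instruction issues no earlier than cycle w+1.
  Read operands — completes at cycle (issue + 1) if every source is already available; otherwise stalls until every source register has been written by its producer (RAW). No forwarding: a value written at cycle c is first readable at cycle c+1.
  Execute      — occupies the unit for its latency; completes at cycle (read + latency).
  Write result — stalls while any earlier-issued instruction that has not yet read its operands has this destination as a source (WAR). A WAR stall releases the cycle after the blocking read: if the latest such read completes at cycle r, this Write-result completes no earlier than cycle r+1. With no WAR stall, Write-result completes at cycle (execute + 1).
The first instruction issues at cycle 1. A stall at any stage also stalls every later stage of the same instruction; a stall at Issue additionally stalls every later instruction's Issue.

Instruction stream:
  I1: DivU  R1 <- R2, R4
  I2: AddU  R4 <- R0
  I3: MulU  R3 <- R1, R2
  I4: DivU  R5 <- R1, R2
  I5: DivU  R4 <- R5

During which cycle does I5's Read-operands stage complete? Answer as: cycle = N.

cycle = 22

t=1  I1 issues→DivU
t=2  I1 reads, I2 issues→AddU
t=3  I2 reads, I3 issues→MulU
t=5  I2 exec-done
t=6  I2 writes R4
t=9  I1 exec-done
t=10  I1 writes R1
t=11  I3 reads, I4 issues→DivU
t=12  I4 reads
t=14  I3 exec-done
t=15  I3 writes R3
t=19  I4 exec-done
t=20  I4 writes R5
t=21  I5 issues→DivU
t=22  I5 reads
t=29  I5 exec-done
t=30  I5 writes R4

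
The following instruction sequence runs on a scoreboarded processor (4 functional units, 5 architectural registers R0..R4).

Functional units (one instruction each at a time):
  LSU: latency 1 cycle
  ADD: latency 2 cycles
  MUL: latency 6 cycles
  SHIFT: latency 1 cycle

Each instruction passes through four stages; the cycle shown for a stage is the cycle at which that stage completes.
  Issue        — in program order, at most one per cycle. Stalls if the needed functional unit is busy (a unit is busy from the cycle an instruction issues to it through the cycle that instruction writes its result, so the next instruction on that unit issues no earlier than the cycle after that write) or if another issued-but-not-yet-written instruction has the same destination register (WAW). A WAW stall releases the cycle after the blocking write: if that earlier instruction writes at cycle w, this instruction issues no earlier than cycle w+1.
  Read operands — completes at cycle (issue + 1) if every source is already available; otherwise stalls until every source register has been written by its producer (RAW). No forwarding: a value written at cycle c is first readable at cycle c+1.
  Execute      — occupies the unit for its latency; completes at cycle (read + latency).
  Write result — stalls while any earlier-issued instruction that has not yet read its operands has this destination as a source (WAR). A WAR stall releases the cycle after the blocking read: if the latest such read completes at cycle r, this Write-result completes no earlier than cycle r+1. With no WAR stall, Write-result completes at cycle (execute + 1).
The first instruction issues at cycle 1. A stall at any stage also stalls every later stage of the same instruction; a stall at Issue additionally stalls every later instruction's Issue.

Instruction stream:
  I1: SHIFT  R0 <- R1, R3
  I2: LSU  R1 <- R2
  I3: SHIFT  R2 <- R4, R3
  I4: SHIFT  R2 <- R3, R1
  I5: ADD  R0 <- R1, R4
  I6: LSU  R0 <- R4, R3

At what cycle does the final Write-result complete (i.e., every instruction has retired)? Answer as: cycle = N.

cycle 1: issue I1 (SHIFT)
cycle 2: I1 read-ops, issue I2 (LSU)
cycle 3: I1 finished on SHIFT, I2 read-ops
cycle 4: I1→R0, I2 finished on LSU
cycle 5: I2→R1, issue I3 (SHIFT)
cycle 6: I3 read-ops
cycle 7: I3 finished on SHIFT
cycle 8: I3→R2
cycle 9: issue I4 (SHIFT)
cycle 10: I4 read-ops, issue I5 (ADD)
cycle 11: I4 finished on SHIFT, I5 read-ops
cycle 12: I4→R2
cycle 13: I5 finished on ADD
cycle 14: I5→R0
cycle 15: issue I6 (LSU)
cycle 16: I6 read-ops
cycle 17: I6 finished on LSU
cycle 18: I6→R0

cycle = 18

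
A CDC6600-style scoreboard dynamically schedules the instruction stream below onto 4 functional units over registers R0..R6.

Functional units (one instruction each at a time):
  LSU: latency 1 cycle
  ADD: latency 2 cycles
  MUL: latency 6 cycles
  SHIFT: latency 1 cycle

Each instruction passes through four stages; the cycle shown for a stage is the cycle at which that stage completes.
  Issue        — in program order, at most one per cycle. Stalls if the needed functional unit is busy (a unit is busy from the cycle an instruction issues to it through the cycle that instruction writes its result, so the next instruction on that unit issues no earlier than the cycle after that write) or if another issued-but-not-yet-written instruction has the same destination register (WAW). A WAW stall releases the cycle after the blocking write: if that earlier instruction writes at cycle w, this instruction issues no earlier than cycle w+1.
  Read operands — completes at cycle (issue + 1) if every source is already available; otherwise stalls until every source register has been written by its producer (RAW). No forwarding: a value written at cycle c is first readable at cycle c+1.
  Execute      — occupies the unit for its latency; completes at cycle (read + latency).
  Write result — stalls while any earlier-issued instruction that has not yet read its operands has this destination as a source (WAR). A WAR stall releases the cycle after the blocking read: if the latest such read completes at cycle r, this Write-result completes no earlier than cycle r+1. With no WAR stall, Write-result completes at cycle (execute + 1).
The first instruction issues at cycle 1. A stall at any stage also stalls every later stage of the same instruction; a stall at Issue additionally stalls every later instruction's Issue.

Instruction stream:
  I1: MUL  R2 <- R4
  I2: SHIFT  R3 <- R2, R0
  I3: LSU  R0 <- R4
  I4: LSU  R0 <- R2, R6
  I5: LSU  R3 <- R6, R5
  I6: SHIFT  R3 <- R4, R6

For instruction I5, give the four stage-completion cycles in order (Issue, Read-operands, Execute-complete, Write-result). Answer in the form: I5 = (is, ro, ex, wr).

c1: I1→MUL
c2: I1 RO | I2→SHIFT
c3: I3→LSU
c4: I3 RO
c5: I3 EX
c8: I1 EX
c9: I1 WR R2
c10: I2 RO
c11: I2 EX | I3 WR R0
c12: I2 WR R3 | I4→LSU
c13: I4 RO
c14: I4 EX
c15: I4 WR R0
c16: I5→LSU
c17: I5 RO
c18: I5 EX
c19: I5 WR R3
c20: I6→SHIFT
c21: I6 RO
c22: I6 EX
c23: I6 WR R3

I5 = (16, 17, 18, 19)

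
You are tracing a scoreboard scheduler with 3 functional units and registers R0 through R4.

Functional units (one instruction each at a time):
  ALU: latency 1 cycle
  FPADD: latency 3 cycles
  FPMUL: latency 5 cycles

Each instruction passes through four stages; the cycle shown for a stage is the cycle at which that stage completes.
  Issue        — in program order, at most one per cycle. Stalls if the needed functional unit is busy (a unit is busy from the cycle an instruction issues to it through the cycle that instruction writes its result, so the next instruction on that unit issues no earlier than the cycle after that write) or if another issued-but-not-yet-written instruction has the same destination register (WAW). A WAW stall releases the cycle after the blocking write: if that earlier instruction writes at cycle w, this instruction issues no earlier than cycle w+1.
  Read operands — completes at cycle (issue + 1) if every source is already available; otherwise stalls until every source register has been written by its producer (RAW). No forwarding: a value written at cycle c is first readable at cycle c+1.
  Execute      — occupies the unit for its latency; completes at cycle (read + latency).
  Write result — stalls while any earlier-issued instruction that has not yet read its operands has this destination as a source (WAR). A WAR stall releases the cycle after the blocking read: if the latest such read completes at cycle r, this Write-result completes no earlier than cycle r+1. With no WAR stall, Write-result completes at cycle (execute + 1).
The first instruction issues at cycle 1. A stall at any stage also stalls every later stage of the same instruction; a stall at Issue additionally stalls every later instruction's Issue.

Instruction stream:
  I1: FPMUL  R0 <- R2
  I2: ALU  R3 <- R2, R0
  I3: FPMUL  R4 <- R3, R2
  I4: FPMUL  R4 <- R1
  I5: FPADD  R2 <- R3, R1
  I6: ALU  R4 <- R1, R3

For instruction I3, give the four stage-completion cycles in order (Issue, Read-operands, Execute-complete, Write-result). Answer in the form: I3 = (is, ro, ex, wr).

I3 = (9, 12, 17, 18)

c1: issue I1 (FPMUL)
c2: I1 read-ops; issue I2 (ALU)
c7: I1 finished on FPMUL
c8: I1→R0
c9: I2 read-ops; issue I3 (FPMUL)
c10: I2 finished on ALU
c11: I2→R3
c12: I3 read-ops
c17: I3 finished on FPMUL
c18: I3→R4
c19: issue I4 (FPMUL)
c20: I4 read-ops; issue I5 (FPADD)
c21: I5 read-ops
c24: I5 finished on FPADD
c25: I4 finished on FPMUL; I5→R2
c26: I4→R4
c27: issue I6 (ALU)
c28: I6 read-ops
c29: I6 finished on ALU
c30: I6→R4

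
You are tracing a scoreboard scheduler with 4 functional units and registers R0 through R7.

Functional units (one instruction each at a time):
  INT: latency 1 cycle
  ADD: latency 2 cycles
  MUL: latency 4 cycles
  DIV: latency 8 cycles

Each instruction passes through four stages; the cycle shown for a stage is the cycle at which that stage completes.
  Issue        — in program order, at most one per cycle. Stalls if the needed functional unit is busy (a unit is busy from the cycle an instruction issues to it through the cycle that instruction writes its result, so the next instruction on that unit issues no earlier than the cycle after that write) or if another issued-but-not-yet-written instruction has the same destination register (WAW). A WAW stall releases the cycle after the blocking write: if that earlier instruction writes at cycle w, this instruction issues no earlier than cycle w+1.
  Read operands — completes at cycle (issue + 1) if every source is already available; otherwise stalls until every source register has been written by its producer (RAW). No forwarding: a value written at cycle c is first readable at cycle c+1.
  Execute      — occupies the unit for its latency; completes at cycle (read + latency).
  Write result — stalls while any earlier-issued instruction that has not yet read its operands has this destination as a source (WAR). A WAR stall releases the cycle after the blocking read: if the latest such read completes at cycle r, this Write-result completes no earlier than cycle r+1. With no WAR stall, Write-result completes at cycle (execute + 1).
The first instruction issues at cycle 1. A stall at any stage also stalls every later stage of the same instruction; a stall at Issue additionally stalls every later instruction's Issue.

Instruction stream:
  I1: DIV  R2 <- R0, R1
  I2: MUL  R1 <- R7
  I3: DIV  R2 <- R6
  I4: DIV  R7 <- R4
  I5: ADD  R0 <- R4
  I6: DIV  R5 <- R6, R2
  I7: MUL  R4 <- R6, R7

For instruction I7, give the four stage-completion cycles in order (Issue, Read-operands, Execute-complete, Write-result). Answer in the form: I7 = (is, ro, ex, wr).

I7 = (35, 36, 40, 41)

[1] issue I1 (DIV)
[2] I1 read-ops · issue I2 (MUL)
[3] I2 read-ops
[7] I2 finished on MUL
[8] I2→R1
[10] I1 finished on DIV
[11] I1→R2
[12] issue I3 (DIV)
[13] I3 read-ops
[21] I3 finished on DIV
[22] I3→R2
[23] issue I4 (DIV)
[24] I4 read-ops · issue I5 (ADD)
[25] I5 read-ops
[27] I5 finished on ADD
[28] I5→R0
[32] I4 finished on DIV
[33] I4→R7
[34] issue I6 (DIV)
[35] I6 read-ops · issue I7 (MUL)
[36] I7 read-ops
[40] I7 finished on MUL
[41] I7→R4
[43] I6 finished on DIV
[44] I6→R5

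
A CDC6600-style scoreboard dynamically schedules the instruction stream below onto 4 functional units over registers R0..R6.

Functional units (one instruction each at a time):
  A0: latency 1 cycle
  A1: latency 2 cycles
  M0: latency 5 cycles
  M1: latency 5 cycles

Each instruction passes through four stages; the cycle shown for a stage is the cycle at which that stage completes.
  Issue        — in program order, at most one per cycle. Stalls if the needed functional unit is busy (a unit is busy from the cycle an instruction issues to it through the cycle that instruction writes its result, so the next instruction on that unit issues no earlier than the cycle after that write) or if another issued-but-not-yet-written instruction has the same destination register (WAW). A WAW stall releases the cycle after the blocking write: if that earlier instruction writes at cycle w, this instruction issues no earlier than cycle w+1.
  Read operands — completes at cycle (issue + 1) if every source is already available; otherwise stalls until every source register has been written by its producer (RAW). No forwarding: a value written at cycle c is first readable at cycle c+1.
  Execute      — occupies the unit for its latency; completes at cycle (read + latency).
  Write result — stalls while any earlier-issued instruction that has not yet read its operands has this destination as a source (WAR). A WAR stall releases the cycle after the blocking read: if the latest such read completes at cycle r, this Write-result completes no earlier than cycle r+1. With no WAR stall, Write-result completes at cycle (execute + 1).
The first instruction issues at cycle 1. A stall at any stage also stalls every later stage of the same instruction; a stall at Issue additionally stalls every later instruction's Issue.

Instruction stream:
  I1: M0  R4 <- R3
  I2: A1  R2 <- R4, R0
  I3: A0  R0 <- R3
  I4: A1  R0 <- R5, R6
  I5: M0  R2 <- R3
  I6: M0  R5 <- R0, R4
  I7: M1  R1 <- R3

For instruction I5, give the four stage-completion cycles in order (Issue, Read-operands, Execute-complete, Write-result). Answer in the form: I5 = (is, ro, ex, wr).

[I1] 1/2/7/8
[I2] 2/9/11/12  (RAW R4: wait I1 write@8)
[I3] 3/4/5/10  (WAR R0: wait I2 read@9)
[I4] 13/14/16/17  (struct: A1 busy until I2 writes@12)
[I5] 14/15/20/21
[I6] 22/23/28/29  (struct: M0 busy until I5 writes@21)
[I7] 23/24/29/30

I5 = (14, 15, 20, 21)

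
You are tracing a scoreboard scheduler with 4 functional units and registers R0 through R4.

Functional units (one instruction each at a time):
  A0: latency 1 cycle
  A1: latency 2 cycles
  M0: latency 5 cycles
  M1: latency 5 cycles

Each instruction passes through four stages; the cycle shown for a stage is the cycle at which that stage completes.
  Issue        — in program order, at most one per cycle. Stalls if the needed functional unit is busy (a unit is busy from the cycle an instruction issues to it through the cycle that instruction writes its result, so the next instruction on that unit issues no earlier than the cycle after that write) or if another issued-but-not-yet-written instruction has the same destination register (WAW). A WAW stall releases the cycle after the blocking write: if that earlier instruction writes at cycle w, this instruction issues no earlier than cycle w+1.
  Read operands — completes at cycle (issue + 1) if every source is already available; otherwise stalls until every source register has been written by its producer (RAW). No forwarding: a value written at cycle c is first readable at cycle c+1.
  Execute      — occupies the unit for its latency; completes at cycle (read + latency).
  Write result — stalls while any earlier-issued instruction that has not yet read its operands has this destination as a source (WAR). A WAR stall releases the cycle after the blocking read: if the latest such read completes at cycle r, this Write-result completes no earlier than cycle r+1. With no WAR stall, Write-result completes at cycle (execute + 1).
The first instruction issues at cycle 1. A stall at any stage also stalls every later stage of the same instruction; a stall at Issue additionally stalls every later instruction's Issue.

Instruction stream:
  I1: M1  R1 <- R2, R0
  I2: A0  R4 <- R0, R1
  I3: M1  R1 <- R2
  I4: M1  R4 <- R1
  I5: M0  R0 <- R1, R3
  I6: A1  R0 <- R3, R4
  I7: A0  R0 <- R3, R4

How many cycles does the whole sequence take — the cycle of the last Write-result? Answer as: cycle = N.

c1: issue I1 (M1)
c2: I1 read-ops, issue I2 (A0)
c7: I1 finished on M1
c8: I1→R1
c9: I2 read-ops, issue I3 (M1)
c10: I2 finished on A0, I3 read-ops
c11: I2→R4
c15: I3 finished on M1
c16: I3→R1
c17: issue I4 (M1)
c18: I4 read-ops, issue I5 (M0)
c19: I5 read-ops
c23: I4 finished on M1
c24: I4→R4, I5 finished on M0
c25: I5→R0
c26: issue I6 (A1)
c27: I6 read-ops
c29: I6 finished on A1
c30: I6→R0
c31: issue I7 (A0)
c32: I7 read-ops
c33: I7 finished on A0
c34: I7→R0

cycle = 34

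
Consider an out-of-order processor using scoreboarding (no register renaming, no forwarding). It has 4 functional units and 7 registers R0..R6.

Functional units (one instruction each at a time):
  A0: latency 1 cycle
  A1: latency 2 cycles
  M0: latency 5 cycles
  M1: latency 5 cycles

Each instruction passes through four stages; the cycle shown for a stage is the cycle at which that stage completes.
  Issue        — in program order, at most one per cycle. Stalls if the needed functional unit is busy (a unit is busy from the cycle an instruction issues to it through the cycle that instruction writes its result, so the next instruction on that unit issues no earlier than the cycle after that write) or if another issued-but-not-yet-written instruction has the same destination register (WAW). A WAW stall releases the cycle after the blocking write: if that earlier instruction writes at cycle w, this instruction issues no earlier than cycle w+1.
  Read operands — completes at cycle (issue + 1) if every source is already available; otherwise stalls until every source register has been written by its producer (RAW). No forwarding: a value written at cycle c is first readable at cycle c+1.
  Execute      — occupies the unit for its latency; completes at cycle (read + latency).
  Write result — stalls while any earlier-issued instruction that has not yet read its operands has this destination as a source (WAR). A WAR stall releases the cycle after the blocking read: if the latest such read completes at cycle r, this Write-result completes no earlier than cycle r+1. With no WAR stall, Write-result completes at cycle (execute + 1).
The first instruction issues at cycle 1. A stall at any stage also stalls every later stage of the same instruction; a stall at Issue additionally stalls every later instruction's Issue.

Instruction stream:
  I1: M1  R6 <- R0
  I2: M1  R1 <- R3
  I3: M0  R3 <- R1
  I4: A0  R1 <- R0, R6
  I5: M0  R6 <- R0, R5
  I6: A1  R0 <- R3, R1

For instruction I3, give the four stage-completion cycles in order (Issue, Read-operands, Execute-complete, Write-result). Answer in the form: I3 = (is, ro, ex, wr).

[1] I1 dispatched to M1
[2] I1 operands ready
[7] I1 complete
[8] R6←I1
[9] I2 dispatched to M1
[10] I2 operands ready | I3 dispatched to M0
[15] I2 complete
[16] R1←I2
[17] I3 operands ready | I4 dispatched to A0
[18] I4 operands ready
[19] I4 complete
[20] R1←I4
[22] I3 complete
[23] R3←I3
[24] I5 dispatched to M0
[25] I5 operands ready | I6 dispatched to A1
[26] I6 operands ready
[28] I6 complete
[29] R0←I6
[30] I5 complete
[31] R6←I5

I3 = (10, 17, 22, 23)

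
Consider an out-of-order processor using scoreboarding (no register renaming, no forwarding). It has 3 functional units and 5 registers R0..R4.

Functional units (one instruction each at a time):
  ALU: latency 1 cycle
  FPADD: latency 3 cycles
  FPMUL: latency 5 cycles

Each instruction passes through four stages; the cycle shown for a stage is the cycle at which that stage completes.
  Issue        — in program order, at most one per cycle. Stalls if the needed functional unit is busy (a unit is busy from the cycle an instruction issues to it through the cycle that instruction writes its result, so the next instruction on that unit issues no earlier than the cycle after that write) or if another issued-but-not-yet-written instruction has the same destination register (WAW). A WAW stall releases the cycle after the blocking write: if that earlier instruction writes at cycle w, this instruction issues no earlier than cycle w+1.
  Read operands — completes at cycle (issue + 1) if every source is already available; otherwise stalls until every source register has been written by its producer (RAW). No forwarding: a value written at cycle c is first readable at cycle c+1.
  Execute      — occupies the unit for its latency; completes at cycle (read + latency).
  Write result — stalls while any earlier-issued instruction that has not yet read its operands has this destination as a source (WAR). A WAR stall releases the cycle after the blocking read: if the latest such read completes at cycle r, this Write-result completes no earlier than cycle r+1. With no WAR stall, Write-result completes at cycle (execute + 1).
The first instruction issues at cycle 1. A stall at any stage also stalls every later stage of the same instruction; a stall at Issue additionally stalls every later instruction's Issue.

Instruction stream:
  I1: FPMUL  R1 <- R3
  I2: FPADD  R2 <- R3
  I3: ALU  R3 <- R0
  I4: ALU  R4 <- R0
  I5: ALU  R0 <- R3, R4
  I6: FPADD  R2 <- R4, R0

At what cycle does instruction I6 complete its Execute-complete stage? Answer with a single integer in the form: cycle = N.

cycle = 18

  I1 | 1 | 2 | 7 | 8
  I2 | 2 | 3 | 6 | 7
  I3 | 3 | 4 | 5 | 6
  I4 | 7 | 8 | 9 | 10   struct: ALU busy until I3 writes@6
  I5 | 11 | 12 | 13 | 14   struct: ALU busy until I4 writes@10
  I6 | 12 | 15 | 18 | 19   RAW R0: wait I5 write@14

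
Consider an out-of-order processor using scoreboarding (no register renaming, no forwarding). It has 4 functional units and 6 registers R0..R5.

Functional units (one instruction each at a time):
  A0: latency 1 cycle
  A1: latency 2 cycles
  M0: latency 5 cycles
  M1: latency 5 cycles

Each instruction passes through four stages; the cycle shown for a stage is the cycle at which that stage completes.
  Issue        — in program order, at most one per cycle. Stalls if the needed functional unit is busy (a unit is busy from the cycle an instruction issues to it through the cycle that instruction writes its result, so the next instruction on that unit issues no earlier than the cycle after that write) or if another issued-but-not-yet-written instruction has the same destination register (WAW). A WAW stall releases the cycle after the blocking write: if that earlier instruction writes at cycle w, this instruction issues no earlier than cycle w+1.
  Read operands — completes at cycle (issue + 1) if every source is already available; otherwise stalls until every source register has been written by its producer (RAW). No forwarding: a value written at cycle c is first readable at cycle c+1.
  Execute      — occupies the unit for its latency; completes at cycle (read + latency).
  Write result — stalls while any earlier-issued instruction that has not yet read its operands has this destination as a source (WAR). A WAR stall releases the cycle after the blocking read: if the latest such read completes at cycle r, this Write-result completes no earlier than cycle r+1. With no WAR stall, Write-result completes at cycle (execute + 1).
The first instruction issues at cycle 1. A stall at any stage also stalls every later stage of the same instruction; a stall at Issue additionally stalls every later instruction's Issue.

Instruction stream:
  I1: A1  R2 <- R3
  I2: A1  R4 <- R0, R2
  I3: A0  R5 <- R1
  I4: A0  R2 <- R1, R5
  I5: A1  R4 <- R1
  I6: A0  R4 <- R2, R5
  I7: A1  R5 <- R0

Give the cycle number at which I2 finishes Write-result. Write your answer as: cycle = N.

cycle = 10

  I1 | 1 | 2 | 4 | 5
  I2 | 6 | 7 | 9 | 10   struct: A1 busy until I1 writes@5
  I3 | 7 | 8 | 9 | 10
  I4 | 11 | 12 | 13 | 14   struct: A0 busy until I3 writes@10
  I5 | 12 | 13 | 15 | 16
  I6 | 17 | 18 | 19 | 20   WAW R4: wait I5 write@16
  I7 | 18 | 19 | 21 | 22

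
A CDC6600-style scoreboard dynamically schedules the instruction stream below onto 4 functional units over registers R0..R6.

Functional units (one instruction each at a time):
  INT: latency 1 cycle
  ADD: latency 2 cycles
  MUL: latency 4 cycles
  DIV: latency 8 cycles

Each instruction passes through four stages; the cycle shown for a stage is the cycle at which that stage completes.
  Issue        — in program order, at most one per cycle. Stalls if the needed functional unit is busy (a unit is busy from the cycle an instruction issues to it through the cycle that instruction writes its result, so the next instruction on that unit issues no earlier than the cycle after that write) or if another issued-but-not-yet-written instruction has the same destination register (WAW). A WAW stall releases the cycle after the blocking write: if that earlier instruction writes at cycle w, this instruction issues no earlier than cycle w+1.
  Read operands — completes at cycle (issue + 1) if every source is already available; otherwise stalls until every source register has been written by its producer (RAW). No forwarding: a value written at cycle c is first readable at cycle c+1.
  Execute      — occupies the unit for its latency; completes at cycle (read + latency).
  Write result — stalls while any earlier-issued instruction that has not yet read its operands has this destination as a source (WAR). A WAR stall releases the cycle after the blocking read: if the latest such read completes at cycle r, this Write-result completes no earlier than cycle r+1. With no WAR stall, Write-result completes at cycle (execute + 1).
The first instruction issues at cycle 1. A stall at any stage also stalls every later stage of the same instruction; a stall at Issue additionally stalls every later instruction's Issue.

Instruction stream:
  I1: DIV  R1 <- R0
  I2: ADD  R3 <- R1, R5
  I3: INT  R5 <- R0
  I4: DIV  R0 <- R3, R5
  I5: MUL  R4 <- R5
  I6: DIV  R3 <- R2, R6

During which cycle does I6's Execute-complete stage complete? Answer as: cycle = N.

I1 -> (1, 2, 10, 11)
I2 -> (2, 12, 14, 15)  // RAW R1: wait I1 write@11
I3 -> (3, 4, 5, 13)  // WAR R5: wait I2 read@12
I4 -> (12, 16, 24, 25)  // struct: DIV busy until I1 writes@11, RAW R3: wait I2 write@15
I5 -> (13, 14, 18, 19)
I6 -> (26, 27, 35, 36)  // struct: DIV busy until I4 writes@25

cycle = 35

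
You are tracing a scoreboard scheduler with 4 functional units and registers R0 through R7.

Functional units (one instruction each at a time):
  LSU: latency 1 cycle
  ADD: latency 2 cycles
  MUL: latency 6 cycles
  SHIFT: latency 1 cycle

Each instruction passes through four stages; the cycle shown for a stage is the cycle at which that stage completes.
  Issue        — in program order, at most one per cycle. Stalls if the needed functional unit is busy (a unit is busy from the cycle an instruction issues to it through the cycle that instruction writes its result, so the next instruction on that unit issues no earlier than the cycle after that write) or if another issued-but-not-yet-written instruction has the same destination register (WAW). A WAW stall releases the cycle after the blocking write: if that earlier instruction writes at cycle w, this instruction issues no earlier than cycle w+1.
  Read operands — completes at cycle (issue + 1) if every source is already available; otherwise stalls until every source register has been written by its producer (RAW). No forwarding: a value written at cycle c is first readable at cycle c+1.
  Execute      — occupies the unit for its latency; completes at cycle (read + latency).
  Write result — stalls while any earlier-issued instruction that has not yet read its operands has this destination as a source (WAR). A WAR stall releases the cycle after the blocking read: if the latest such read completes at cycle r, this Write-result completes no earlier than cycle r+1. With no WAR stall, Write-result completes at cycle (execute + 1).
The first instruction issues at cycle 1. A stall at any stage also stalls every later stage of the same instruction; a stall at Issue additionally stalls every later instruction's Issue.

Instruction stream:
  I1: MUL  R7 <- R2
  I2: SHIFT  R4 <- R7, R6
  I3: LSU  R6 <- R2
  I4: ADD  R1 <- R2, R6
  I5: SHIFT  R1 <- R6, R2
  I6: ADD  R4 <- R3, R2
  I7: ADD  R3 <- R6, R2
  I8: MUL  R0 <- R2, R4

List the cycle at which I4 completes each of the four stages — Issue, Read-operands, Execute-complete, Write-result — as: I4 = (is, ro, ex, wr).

I4 = (4, 12, 14, 15)

[1] I1 dispatched to MUL
[2] I1 operands ready | I2 dispatched to SHIFT
[3] I3 dispatched to LSU
[4] I3 operands ready | I4 dispatched to ADD
[5] I3 complete
[8] I1 complete
[9] R7←I1
[10] I2 operands ready
[11] I2 complete | R6←I3
[12] R4←I2 | I4 operands ready
[14] I4 complete
[15] R1←I4
[16] I5 dispatched to SHIFT
[17] I5 operands ready | I6 dispatched to ADD
[18] I5 complete | I6 operands ready
[19] R1←I5
[20] I6 complete
[21] R4←I6
[22] I7 dispatched to ADD
[23] I7 operands ready | I8 dispatched to MUL
[24] I8 operands ready
[25] I7 complete
[26] R3←I7
[30] I8 complete
[31] R0←I8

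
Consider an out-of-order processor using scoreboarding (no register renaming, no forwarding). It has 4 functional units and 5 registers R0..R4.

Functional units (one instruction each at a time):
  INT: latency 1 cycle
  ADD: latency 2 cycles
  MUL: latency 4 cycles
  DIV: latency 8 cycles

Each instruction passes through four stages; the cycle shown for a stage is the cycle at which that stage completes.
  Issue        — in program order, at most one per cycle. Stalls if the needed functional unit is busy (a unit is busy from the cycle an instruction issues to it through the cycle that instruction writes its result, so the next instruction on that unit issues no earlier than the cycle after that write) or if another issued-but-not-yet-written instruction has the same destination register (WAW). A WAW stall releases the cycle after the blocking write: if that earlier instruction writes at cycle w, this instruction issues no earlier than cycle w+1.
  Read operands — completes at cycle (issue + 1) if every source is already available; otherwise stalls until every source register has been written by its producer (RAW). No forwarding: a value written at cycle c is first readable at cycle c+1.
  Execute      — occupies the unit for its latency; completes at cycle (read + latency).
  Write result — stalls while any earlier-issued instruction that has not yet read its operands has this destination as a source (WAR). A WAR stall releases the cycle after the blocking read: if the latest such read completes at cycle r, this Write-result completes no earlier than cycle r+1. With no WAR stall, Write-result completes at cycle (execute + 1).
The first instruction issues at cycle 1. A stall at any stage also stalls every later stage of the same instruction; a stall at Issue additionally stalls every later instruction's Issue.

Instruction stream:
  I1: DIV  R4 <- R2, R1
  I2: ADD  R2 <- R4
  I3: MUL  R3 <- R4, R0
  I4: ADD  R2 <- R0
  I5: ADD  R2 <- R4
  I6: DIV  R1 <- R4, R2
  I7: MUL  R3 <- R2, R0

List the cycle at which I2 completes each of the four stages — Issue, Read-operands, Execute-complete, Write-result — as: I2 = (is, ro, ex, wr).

I2 = (2, 12, 14, 15)

I1  is:1  ro:2  ex:10  wr:11
I2  is:2  ro:12  ex:14  wr:15  — RAW R4: wait I1 write@11
I3  is:3  ro:12  ex:16  wr:17  — RAW R4: wait I1 write@11
I4  is:16  ro:17  ex:19  wr:20  — struct: ADD busy until I2 writes@15
I5  is:21  ro:22  ex:24  wr:25  — struct: ADD busy until I4 writes@20
I6  is:22  ro:26  ex:34  wr:35  — RAW R2: wait I5 write@25
I7  is:23  ro:26  ex:30  wr:31  — RAW R2: wait I5 write@25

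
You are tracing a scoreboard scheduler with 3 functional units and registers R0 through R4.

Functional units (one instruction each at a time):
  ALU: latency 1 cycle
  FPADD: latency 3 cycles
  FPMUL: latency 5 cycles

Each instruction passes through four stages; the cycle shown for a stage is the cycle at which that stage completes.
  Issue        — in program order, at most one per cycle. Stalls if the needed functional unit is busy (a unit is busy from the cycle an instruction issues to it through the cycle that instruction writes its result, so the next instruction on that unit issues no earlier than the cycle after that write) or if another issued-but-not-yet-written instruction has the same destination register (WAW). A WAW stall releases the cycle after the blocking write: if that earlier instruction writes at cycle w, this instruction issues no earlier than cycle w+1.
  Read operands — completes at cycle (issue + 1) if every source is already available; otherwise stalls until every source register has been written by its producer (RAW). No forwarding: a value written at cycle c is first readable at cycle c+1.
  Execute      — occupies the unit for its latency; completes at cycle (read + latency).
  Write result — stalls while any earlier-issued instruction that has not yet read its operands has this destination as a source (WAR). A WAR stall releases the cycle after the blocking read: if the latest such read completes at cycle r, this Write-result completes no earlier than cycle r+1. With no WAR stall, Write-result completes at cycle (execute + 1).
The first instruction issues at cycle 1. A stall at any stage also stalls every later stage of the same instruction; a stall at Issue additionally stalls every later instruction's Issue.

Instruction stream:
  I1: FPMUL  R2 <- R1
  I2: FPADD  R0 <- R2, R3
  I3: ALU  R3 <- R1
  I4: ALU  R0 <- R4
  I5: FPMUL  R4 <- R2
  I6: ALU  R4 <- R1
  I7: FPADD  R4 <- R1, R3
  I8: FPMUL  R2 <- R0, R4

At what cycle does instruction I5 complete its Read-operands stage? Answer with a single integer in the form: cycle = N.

cycle = 16

[1] I1 issues→FPMUL
[2] I1 reads | I2 issues→FPADD
[3] I3 issues→ALU
[4] I3 reads
[5] I3 exec-done
[7] I1 exec-done
[8] I1 writes R2
[9] I2 reads
[10] I3 writes R3
[12] I2 exec-done
[13] I2 writes R0
[14] I4 issues→ALU
[15] I4 reads | I5 issues→FPMUL
[16] I4 exec-done | I5 reads
[17] I4 writes R0
[21] I5 exec-done
[22] I5 writes R4
[23] I6 issues→ALU
[24] I6 reads
[25] I6 exec-done
[26] I6 writes R4
[27] I7 issues→FPADD
[28] I7 reads | I8 issues→FPMUL
[31] I7 exec-done
[32] I7 writes R4
[33] I8 reads
[38] I8 exec-done
[39] I8 writes R2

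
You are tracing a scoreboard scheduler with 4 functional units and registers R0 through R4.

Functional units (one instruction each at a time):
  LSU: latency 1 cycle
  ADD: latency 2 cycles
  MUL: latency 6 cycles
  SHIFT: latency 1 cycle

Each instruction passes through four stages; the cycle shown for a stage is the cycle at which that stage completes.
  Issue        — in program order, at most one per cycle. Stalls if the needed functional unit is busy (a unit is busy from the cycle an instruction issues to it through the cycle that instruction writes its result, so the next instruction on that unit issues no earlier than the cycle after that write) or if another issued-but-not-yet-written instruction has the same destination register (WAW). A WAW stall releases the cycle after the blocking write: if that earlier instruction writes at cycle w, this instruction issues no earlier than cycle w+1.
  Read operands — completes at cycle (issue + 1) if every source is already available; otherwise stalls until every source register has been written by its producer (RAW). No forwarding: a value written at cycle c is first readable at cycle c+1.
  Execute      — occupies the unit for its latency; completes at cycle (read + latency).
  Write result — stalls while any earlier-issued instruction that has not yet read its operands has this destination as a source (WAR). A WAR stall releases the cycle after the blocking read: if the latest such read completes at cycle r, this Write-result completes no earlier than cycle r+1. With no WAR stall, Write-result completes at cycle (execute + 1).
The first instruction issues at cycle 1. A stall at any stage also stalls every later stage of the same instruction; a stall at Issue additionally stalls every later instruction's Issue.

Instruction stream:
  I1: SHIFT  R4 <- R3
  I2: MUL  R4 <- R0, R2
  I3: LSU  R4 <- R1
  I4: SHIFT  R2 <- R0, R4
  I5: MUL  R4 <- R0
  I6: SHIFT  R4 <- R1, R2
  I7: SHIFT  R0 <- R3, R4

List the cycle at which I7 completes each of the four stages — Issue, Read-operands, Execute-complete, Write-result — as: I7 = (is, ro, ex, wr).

I7 = (31, 32, 33, 34)

  I1 | 1 | 2 | 3 | 4
  I2 | 5 | 6 | 12 | 13   WAW R4: wait I1 write@4
  I3 | 14 | 15 | 16 | 17   WAW R4: wait I2 write@13
  I4 | 15 | 18 | 19 | 20   RAW R4: wait I3 write@17
  I5 | 18 | 19 | 25 | 26   WAW R4: wait I3 write@17
  I6 | 27 | 28 | 29 | 30   WAW R4: wait I5 write@26
  I7 | 31 | 32 | 33 | 34   struct: SHIFT busy until I6 writes@30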